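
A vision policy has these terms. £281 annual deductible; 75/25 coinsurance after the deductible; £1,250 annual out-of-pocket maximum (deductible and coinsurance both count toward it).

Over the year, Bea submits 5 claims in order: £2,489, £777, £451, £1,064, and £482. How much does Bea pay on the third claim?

Claim 1 (£2,489): £281 to deductible, leaving £2,208; member's 25% is £552. Member pays £833; OOP now £833.
Claim 2 (£777): deductible already satisfied, so member's share is 25% × £777 = £194.25. Cost to member: £194.25. OOP to date £1,027.25.
Claim 3 (£451): deductible met; 25% of £451 = £112.75. Member pays £112.75; OOP now £1,140.

£112.75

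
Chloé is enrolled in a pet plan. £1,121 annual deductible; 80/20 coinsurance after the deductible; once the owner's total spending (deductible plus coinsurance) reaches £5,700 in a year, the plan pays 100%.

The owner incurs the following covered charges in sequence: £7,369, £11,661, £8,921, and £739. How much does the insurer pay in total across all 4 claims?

Bill 1, £7,369: £1,121 to deductible, leaving £6,248; owner's 20% is £1,249.60. Owner pays £2,370.60; OOP now £2,370.60. Plan pays £7,369 − £2,370.60 = £4,998.40.
Bill 2, £11,661: 20% coinsurance on £11,661 = £2,332.20. Owner pays £2,332.20; OOP now £4,702.80. Plan pays £11,661 − £2,332.20 = £9,328.80.
Bill 3, £8,921: 20% coinsurance on £8,921 = £1,784.20. OOP would hit £6,487 > £5,700, so the cap limits the owner to £5,700 − £4,702.80 = £997.20. Insurer: £8,921 − £997.20 = £7,923.80.
Bill 4, £739: deductible met; 20% of £739 = £147.80. That would push OOP to £5,847.80, over the £5,700 cap, so owner pays £5,700 − £5,700 = £0. Plan pays £739 − £0 = £739.
Insurer total: £4,998.40 + £9,328.80 + £7,923.80 + £739 = £22,990.

£22,990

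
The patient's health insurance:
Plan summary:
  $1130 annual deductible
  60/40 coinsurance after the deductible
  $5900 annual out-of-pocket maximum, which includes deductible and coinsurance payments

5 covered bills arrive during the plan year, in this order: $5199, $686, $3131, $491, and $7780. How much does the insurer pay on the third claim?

Claim 1 ($5199): $1130 to deductible, leaving $4069; coinsurance $4069 × 40% = $1627.60. Patient owes $2757.60 (running OOP $2757.60). Plan pays $5199 − $2757.60 = $2441.40.
Claim 2 ($686): 40% coinsurance on $686 = $274.40. Patient owes $274.40 (running OOP $3032). Insurer: $686 − $274.40 = $411.60.
Claim 3 ($3131): deductible met; 40% of $3131 = $1252.40. Patient owes $1252.40 (running OOP $4284.40). Insurer: $3131 − $1252.40 = $1878.60.

$1878.60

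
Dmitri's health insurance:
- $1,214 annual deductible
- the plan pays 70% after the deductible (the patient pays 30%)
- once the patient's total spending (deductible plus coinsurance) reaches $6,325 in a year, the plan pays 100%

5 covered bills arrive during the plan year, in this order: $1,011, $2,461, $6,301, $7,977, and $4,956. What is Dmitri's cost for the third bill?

#1 ($1,011): entire amount goes to the deductible. Patient pays $1,011; OOP now $1,011.
#2 ($2,461): $203 to deductible, leaving $2,258; coinsurance $2,258 × 30% = $677.40. Patient owes $880.40 (running OOP $1,891.40).
#3 ($6,301): deductible already satisfied, so patient's share is 30% × $6,301 = $1,890.30. Patient owes $1,890.30 (running OOP $3,781.70).

$1,890.30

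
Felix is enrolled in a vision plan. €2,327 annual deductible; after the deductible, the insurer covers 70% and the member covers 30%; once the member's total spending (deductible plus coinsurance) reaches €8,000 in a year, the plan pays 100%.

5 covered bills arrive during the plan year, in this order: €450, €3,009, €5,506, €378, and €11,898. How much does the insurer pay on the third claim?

#1 (€450): all of it applies to the deductible. Member owes €450 (running OOP €450). Insurer: €450 − €450 = €0.
#2 (€3,009): €1,877 finishes the deductible; €1,132 goes to coinsurance; member's 30% is €339.60. Member owes €2,216.60 (running OOP €2,666.60). Plan pays €3,009 − €2,216.60 = €792.40.
#3 (€5,506): deductible met; 30% of €5,506 = €1,651.80. Member pays €1,651.80; OOP now €4,318.40. Insurer: €5,506 − €1,651.80 = €3,854.20.

€3,854.20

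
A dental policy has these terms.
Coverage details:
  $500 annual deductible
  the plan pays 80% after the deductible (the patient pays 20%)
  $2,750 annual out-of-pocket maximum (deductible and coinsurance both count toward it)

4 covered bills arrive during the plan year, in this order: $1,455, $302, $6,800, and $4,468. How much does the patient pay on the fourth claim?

$638.60

Claim 1 — $1,455: $500 to deductible, leaving $955; coinsurance $955 × 20% = $191. Patient owes $691 (running OOP $691).
Claim 2 — $302: deductible already satisfied, so patient's share is 20% × $302 = $60.40. Patient owes $60.40 (running OOP $751.40).
Claim 3 — $6,800: deductible met; 20% of $6,800 = $1,360. Patient pays $1,360; OOP now $2,111.40.
Claim 4 — $4,468: 20% coinsurance on $4,468 = $893.60. OOP would hit $3,005 > $2,750, so the cap limits the patient to $2,750 − $2,111.40 = $638.60.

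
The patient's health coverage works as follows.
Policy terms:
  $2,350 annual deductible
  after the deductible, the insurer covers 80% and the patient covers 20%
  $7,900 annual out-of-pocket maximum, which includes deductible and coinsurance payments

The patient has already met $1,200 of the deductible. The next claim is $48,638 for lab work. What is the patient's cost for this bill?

$1,200 of the $2,350 deductible is already met, leaving $1,150.
That leaves $48,638 − $1,150 = $47,488 for coinsurance.
20% of $47,488 = $9,497.60 falls to the patient.
So the patient owes $1,150 + $9,497.60 = $10,647.60 before any cap.
Year-to-date out-of-pocket would reach $1,200 + $10,647.60 = $11,847.60, above the $7,900 maximum, so the patient pays only $7,900 − $1,200 = $6,700.

$6,700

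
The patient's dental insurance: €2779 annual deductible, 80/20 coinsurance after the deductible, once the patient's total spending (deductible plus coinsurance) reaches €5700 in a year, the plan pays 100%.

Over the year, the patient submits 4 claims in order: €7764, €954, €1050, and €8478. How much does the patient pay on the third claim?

Claim 1 — €7764: deductible takes €2779, €4985 remains; coinsurance €4985 × 20% = €997. Cost to patient: €3776. OOP to date €3776.
Claim 2 — €954: 20% coinsurance on €954 = €190.80. Patient owes €190.80 (running OOP €3966.80).
Claim 3 — €1050: deductible met; 20% of €1050 = €210. Patient pays €210; OOP now €4176.80.

€210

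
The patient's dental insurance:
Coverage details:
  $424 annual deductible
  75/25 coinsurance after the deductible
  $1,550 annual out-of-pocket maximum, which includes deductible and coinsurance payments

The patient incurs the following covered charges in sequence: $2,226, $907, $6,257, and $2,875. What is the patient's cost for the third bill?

$448.75

Claim 1 — $2,226: deductible takes $424, $1,802 remains; patient's 25% is $450.50. Cost to patient: $874.50. OOP to date $874.50.
Claim 2 — $907: 25% coinsurance on $907 = $226.75. Patient owes $226.75 (running OOP $1,101.25).
Claim 3 — $6,257: deductible already satisfied, so patient's share is 25% × $6,257 = $1,564.25. OOP would hit $2,665.50 > $1,550, so the cap limits the patient to $1,550 − $1,101.25 = $448.75.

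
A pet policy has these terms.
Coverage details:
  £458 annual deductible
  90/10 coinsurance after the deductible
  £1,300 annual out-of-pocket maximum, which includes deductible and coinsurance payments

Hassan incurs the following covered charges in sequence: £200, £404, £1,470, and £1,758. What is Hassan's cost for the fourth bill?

Claim 1 (£200): all of it applies to the deductible. Cost to owner: £200. OOP to date £200.
Claim 2 (£404): £258 to deductible, leaving £146; coinsurance £146 × 10% = £14.60. Owner owes £272.60 (running OOP £472.60).
Claim 3 (£1,470): deductible met; 10% of £1,470 = £147. Cost to owner: £147. OOP to date £619.60.
Claim 4 (£1,758): deductible already satisfied, so owner's share is 10% × £1,758 = £175.80. Cost to owner: £175.80. OOP to date £795.40.

£175.80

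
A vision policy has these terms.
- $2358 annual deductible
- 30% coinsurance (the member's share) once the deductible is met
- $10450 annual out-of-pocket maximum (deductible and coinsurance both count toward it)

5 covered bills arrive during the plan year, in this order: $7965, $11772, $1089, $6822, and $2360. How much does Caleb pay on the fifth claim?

#1 ($7965): $2358 to deductible, leaving $5607; 30% of $5607 = $1682.10. Member pays $4040.10; OOP now $4040.10.
#2 ($11772): deductible met; 30% of $11772 = $3531.60. Member pays $3531.60; OOP now $7571.70.
#3 ($1089): deductible already satisfied, so member's share is 30% × $1089 = $326.70. Member pays $326.70; OOP now $7898.40.
#4 ($6822): deductible met; 30% of $6822 = $2046.60. Member owes $2046.60 (running OOP $9945).
#5 ($2360): 30% coinsurance on $2360 = $708. OOP would hit $10653 > $10450, so the cap limits the member to $10450 − $9945 = $505.

$505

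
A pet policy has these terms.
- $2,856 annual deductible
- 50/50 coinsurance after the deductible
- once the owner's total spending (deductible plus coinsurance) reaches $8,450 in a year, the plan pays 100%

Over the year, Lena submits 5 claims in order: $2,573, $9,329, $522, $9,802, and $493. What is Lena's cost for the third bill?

$261

Bill 1, $2,573: entire amount goes to the deductible. Cost to owner: $2,573. OOP to date $2,573.
Bill 2, $9,329: $283 to deductible, leaving $9,046; coinsurance $9,046 × 50% = $4,523. Owner pays $4,806; OOP now $7,379.
Bill 3, $522: deductible already satisfied, so owner's share is 50% × $522 = $261. Cost to owner: $261. OOP to date $7,640.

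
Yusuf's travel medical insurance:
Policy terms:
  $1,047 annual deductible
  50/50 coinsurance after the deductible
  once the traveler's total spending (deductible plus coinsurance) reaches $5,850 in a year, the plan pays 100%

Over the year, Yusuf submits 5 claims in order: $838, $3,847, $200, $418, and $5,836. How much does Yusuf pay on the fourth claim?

$209

#1 ($838): all of it applies to the deductible. Traveler pays $838; OOP now $838.
#2 ($3,847): $209 to deductible, leaving $3,638; coinsurance $3,638 × 50% = $1,819. Traveler owes $2,028 (running OOP $2,866).
#3 ($200): deductible met; 50% of $200 = $100. Traveler owes $100 (running OOP $2,966).
#4 ($418): deductible already satisfied, so traveler's share is 50% × $418 = $209. Cost to traveler: $209. OOP to date $3,175.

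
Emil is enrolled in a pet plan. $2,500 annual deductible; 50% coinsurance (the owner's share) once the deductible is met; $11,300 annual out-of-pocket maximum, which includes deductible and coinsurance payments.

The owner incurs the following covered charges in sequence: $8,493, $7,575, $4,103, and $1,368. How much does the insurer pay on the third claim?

$2,087

Claim 1 ($8,493): $2,500 finishes the deductible; $5,993 goes to coinsurance; coinsurance $5,993 × 50% = $2,996.50. Owner owes $5,496.50 (running OOP $5,496.50). Insurer: $8,493 − $5,496.50 = $2,996.50.
Claim 2 ($7,575): 50% coinsurance on $7,575 = $3,787.50. Cost to owner: $3,787.50. OOP to date $9,284. Insurer: $7,575 − $3,787.50 = $3,787.50.
Claim 3 ($4,103): deductible met; 50% of $4,103 = $2,051.50. OOP would hit $11,335.50 > $11,300, so the cap limits the owner to $11,300 − $9,284 = $2,016. Insurer: $4,103 − $2,016 = $2,087.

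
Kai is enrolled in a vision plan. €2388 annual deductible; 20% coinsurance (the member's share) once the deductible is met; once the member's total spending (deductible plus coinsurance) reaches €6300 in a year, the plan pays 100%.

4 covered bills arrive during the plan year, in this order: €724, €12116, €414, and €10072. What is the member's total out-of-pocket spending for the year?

Claim 1 — €724: entire amount goes to the deductible. Cost to member: €724. OOP to date €724.
Claim 2 — €12116: €1664 finishes the deductible; €10452 goes to coinsurance; coinsurance €10452 × 20% = €2090.40. Cost to member: €3754.40. OOP to date €4478.40.
Claim 3 — €414: deductible already satisfied, so member's share is 20% × €414 = €82.80. Cost to member: €82.80. OOP to date €4561.20.
Claim 4 — €10072: 20% coinsurance on €10072 = €2014.40. That would push OOP to €6575.60, over the €6300 cap, so member pays €6300 − €4561.20 = €1738.80.
Total paid by the member: €724 + €3754.40 + €82.80 + €1738.80 = €6300.

€6300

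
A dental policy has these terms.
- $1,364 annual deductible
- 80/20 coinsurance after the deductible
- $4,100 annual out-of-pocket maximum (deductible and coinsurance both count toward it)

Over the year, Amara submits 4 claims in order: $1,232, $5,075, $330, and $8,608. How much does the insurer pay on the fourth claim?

Bill 1, $1,232: entire amount goes to the deductible. Cost to patient: $1,232. OOP to date $1,232. Plan pays $1,232 − $1,232 = $0.
Bill 2, $5,075: $132 to deductible, leaving $4,943; patient's 20% is $988.60. Patient owes $1,120.60 (running OOP $2,352.60). Insurer: $5,075 − $1,120.60 = $3,954.40.
Bill 3, $330: 20% coinsurance on $330 = $66. Patient pays $66; OOP now $2,418.60. Plan pays $330 − $66 = $264.
Bill 4, $8,608: deductible already satisfied, so patient's share is 20% × $8,608 = $1,721.60. That would push OOP to $4,140.20, over the $4,100 cap, so patient pays $4,100 − $2,418.60 = $1,681.40. Plan pays $8,608 − $1,681.40 = $6,926.60.

$6,926.60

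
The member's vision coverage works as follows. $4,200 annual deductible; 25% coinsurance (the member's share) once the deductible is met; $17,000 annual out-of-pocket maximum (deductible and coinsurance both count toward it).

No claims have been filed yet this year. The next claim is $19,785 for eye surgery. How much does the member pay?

$8,096.25

Nothing has been paid toward the $4,200 deductible, so the first $4,200 of this charge is applied there.
After the $4,200 deductible portion, $19,785 − $4,200 = $15,585 is subject to coinsurance.
Member's 25% share of $15,585 is $3,896.25.
Member responsibility before any cap: $4,200 + $3,896.25 = $8,096.25.
Total out-of-pocket so far would be $0 + $8,096.25 = $8,096.25, below the $17,000 cap — no reduction.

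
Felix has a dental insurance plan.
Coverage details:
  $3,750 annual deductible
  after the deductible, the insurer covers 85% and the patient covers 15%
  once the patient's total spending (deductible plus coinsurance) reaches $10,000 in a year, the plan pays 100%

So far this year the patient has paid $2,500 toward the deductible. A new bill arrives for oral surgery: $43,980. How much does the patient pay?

$7,500

Deductible still to meet: $3,750 − $2,500 = $1,250.
That leaves $43,980 − $1,250 = $42,730 for coinsurance.
Coinsurance: $42,730 × 15% = $6,409.50.
That puts the patient's cost at $1,250 + $6,409.50 = $7,659.50 before any cap.
Adding $7,659.50 to the $2,500 already spent would give $10,159.50, which exceeds the $10,000 cap; the patient pays just $10,000 − $2,500 = $7,500.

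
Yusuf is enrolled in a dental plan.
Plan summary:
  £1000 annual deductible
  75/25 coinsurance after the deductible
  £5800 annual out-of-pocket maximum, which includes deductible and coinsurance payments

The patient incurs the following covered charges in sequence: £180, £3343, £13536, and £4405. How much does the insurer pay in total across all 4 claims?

Claim 1 (£180): fully absorbed by the deductible. Patient owes £180 (running OOP £180). Insurer: £180 − £180 = £0.
Claim 2 (£3343): deductible takes £820, £2523 remains; patient's 25% is £630.75. Patient owes £1450.75 (running OOP £1630.75). Insurer: £3343 − £1450.75 = £1892.25.
Claim 3 (£13536): deductible already satisfied, so patient's share is 25% × £13536 = £3384. Patient owes £3384 (running OOP £5014.75). Plan pays £13536 − £3384 = £10152.
Claim 4 (£4405): deductible already satisfied, so patient's share is 25% × £4405 = £1101.25. Adding that to £5014.75 gives £6116, past the £5800 cap; patient pays only £5800 − £5014.75 = £785.25. Plan pays £4405 − £785.25 = £3619.75.
Insurer total: £0 + £1892.25 + £10152 + £3619.75 = £15664.

£15664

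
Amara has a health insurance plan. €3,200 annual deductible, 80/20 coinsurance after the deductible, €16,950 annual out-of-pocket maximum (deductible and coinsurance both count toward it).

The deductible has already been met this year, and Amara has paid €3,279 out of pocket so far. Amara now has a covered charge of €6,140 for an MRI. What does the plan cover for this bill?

€4,912

With the deductible met, the entire €6,140 is subject to coinsurance.
20% of €6,140 = €1,228 falls to the patient.
Total out-of-pocket so far would be €3,279 + €1,228 = €4,507, below the €16,950 cap — no reduction.
The plan picks up €6,140 − €1,228 = €4,912.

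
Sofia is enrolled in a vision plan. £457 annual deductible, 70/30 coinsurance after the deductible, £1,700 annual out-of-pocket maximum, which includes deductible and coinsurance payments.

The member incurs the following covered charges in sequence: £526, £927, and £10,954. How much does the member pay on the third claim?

£944.20

Claim 1 (£526): £457 to deductible, leaving £69; member's 30% is £20.70. Cost to member: £477.70. OOP to date £477.70.
Claim 2 (£927): 30% coinsurance on £927 = £278.10. Member pays £278.10; OOP now £755.80.
Claim 3 (£10,954): 30% coinsurance on £10,954 = £3,286.20. OOP would hit £4,042 > £1,700, so the cap limits the member to £1,700 − £755.80 = £944.20.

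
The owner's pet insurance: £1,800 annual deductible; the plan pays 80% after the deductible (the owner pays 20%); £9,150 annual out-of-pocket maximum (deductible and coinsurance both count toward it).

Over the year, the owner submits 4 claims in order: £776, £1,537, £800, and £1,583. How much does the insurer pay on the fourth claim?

Claim 1 (£776): fully absorbed by the deductible. Cost to owner: £776. OOP to date £776. Insurer: £776 − £776 = £0.
Claim 2 (£1,537): deductible takes £1,024, £513 remains; 20% of £513 = £102.60. Cost to owner: £1,126.60. OOP to date £1,902.60. Insurer: £1,537 − £1,126.60 = £410.40.
Claim 3 (£800): deductible met; 20% of £800 = £160. Owner owes £160 (running OOP £2,062.60). Plan pays £800 − £160 = £640.
Claim 4 (£1,583): 20% coinsurance on £1,583 = £316.60. Owner pays £316.60; OOP now £2,379.20. Insurer: £1,583 − £316.60 = £1,266.40.

£1,266.40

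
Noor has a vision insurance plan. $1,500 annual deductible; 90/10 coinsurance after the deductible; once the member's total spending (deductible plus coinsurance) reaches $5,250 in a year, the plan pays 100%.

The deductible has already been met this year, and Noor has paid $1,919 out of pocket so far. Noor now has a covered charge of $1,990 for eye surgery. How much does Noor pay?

The deductible is already satisfied, so the full bill goes to coinsurance.
Coinsurance: $1,990 × 10% = $199.
Cumulative spending $1,919 + $199 = $2,118 stays under the $5,250 maximum.

$199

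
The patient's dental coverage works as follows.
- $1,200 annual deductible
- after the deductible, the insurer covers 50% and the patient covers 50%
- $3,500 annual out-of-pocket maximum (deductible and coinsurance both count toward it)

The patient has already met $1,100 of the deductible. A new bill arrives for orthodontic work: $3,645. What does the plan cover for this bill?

$1,772.50

$1,100 of the $1,200 deductible is already met, leaving $100.
That leaves $3,645 − $100 = $3,545 for coinsurance.
Coinsurance: $3,545 × 50% = $1,772.50.
So the patient owes $100 + $1,772.50 = $1,872.50 before any cap.
Total out-of-pocket so far would be $1,100 + $1,872.50 = $2,972.50, below the $3,500 cap — no reduction.
Insurer pays the balance: $3,645 − $1,872.50 = $1,772.50.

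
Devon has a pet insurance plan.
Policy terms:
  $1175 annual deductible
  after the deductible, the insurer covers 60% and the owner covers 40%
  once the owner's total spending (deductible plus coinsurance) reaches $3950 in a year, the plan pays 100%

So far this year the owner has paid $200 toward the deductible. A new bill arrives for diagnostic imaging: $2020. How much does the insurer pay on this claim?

Deductible still to meet: $1175 − $200 = $975.
The remaining $1045 (= $2020 − $975) moves to coinsurance.
Owner's 40% share of $1045 is $418.
That puts the owner's cost at $975 + $418 = $1393 before any cap.
Cumulative spending $200 + $1393 = $1593 stays under the $3950 maximum.
Insurer pays the balance: $2020 − $1393 = $627.

$627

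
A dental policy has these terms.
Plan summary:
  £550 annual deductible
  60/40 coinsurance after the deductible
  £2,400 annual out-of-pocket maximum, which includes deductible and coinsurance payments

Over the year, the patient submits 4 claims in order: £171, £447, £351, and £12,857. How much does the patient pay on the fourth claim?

#1 (£171): entire amount goes to the deductible. Patient pays £171; OOP now £171.
#2 (£447): £379 to deductible, leaving £68; coinsurance £68 × 40% = £27.20. Patient owes £406.20 (running OOP £577.20).
#3 (£351): deductible already satisfied, so patient's share is 40% × £351 = £140.40. Cost to patient: £140.40. OOP to date £717.60.
#4 (£12,857): deductible met; 40% of £12,857 = £5,142.80. OOP would hit £5,860.40 > £2,400, so the cap limits the patient to £2,400 − £717.60 = £1,682.40.

£1,682.40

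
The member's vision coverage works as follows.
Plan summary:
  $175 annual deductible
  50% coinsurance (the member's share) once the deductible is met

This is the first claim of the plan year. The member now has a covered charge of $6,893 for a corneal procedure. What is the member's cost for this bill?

Deductible not yet touched, so the first $175 of the bill goes to the deductible.
After the $175 deductible portion, $6,893 − $175 = $6,718 is subject to coinsurance.
Member's 50% share of $6,718 is $3,359.
Member responsibility: $175 + $3,359 = $3,534.

$3,534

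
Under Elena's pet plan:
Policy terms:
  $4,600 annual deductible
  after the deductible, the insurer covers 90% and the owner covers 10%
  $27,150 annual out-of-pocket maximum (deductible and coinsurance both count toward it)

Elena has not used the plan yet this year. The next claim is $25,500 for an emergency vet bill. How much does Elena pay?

$6,690

Nothing has been paid toward the $4,600 deductible, so the first $4,600 of this charge is applied there.
The remaining $20,900 (= $25,500 − $4,600) moves to coinsurance.
Coinsurance: $20,900 × 10% = $2,090.
Owner responsibility before any cap: $4,600 + $2,090 = $6,690.
Cumulative spending $0 + $6,690 = $6,690 stays under the $27,150 maximum.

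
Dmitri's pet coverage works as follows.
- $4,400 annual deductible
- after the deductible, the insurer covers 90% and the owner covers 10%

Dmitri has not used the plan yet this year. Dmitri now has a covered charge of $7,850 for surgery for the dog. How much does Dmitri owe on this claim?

The full $4,400 deductible is still open; $4,400 of this bill applies to it.
That leaves $7,850 − $4,400 = $3,450 for coinsurance.
Coinsurance: $3,450 × 10% = $345.
That puts the owner's cost at $4,400 + $345 = $4,745.

$4,745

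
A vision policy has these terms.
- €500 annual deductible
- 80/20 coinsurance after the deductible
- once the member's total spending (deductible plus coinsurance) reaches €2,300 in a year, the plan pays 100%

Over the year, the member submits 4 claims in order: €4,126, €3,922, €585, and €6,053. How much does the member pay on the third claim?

Claim 1 — €4,126: €500 finishes the deductible; €3,626 goes to coinsurance; 20% of €3,626 = €725.20. Member owes €1,225.20 (running OOP €1,225.20).
Claim 2 — €3,922: deductible met; 20% of €3,922 = €784.40. Member pays €784.40; OOP now €2,009.60.
Claim 3 — €585: deductible met; 20% of €585 = €117. Cost to member: €117. OOP to date €2,126.60.

€117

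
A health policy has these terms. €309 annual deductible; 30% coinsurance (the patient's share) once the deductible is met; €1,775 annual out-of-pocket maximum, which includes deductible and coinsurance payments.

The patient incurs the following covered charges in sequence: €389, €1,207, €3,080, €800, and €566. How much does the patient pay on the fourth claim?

€155.90

Claim 1 (€389): €309 to deductible, leaving €80; patient's 30% is €24. Patient owes €333 (running OOP €333).
Claim 2 (€1,207): 30% coinsurance on €1,207 = €362.10. Patient pays €362.10; OOP now €695.10.
Claim 3 (€3,080): 30% coinsurance on €3,080 = €924. Patient owes €924 (running OOP €1,619.10).
Claim 4 (€800): deductible already satisfied, so patient's share is 30% × €800 = €240. OOP would hit €1,859.10 > €1,775, so the cap limits the patient to €1,775 − €1,619.10 = €155.90.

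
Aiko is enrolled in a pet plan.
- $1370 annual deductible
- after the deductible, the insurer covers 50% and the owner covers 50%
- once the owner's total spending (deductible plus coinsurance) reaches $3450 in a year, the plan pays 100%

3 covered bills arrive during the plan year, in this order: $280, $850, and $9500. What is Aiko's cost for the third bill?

$2320

Bill 1, $280: fully absorbed by the deductible. Owner owes $280 (running OOP $280).
Bill 2, $850: fully absorbed by the deductible. Owner owes $850 (running OOP $1130).
Bill 3, $9500: $240 to deductible, leaving $9260; owner's 50% is $4630. Deductible plus coinsurance: $240 + $4630 = $4870. Adding that to $1130 gives $6000, past the $3450 cap; owner pays only $3450 − $1130 = $2320.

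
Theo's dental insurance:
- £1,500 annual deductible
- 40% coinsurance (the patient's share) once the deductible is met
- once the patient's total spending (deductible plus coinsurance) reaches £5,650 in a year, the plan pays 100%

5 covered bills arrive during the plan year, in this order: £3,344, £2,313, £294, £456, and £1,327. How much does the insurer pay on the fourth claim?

Bill 1, £3,344: £1,500 finishes the deductible; £1,844 goes to coinsurance; 40% of £1,844 = £737.60. Patient owes £2,237.60 (running OOP £2,237.60). Insurer: £3,344 − £2,237.60 = £1,106.40.
Bill 2, £2,313: deductible already satisfied, so patient's share is 40% × £2,313 = £925.20. Patient pays £925.20; OOP now £3,162.80. Plan pays £2,313 − £925.20 = £1,387.80.
Bill 3, £294: deductible already satisfied, so patient's share is 40% × £294 = £117.60. Patient owes £117.60 (running OOP £3,280.40). Plan pays £294 − £117.60 = £176.40.
Bill 4, £456: deductible already satisfied, so patient's share is 40% × £456 = £182.40. Cost to patient: £182.40. OOP to date £3,462.80. Plan pays £456 − £182.40 = £273.60.

£273.60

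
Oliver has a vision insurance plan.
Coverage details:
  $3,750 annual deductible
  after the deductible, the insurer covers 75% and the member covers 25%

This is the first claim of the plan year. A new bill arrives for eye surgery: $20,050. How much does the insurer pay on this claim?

Nothing has been paid toward the $3,750 deductible, so the first $3,750 of this charge is applied there.
That leaves $20,050 − $3,750 = $16,300 for coinsurance.
25% of $16,300 = $4,075 falls to the member.
Member responsibility: $3,750 + $4,075 = $7,825.
The insurer covers the remainder: $20,050 − $7,825 = $12,225.

$12,225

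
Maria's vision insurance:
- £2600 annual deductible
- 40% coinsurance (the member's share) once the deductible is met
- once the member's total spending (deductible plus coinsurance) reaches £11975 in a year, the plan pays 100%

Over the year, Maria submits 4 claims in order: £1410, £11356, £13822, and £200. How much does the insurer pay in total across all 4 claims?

£14813

Claim 1 — £1410: entire amount goes to the deductible. Member owes £1410 (running OOP £1410). Plan pays £1410 − £1410 = £0.
Claim 2 — £11356: deductible takes £1190, £10166 remains; member's 40% is £4066.40. Member owes £5256.40 (running OOP £6666.40). Insurer: £11356 − £5256.40 = £6099.60.
Claim 3 — £13822: deductible already satisfied, so member's share is 40% × £13822 = £5528.80. That would push OOP to £12195.20, over the £11975 cap, so member pays £11975 − £6666.40 = £5308.60. Insurer: £13822 − £5308.60 = £8513.40.
Claim 4 — £200: 40% coinsurance on £200 = £80. That would push OOP to £12055, over the £11975 cap, so member pays £11975 − £11975 = £0. Plan pays £200 − £0 = £200.
Insurer total: £0 + £6099.60 + £8513.40 + £200 = £14813.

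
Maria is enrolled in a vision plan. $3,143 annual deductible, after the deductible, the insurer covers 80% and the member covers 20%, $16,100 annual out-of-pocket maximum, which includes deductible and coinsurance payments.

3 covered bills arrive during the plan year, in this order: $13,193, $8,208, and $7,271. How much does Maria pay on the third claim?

$1,454.20

#1 ($13,193): $3,143 finishes the deductible; $10,050 goes to coinsurance; member's 20% is $2,010. Member owes $5,153 (running OOP $5,153).
#2 ($8,208): 20% coinsurance on $8,208 = $1,641.60. Cost to member: $1,641.60. OOP to date $6,794.60.
#3 ($7,271): deductible met; 20% of $7,271 = $1,454.20. Member pays $1,454.20; OOP now $8,248.80.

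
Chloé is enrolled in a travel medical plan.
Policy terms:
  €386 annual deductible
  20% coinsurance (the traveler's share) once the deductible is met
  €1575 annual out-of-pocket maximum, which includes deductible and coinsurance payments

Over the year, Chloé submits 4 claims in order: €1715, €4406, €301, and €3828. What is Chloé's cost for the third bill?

€42

Bill 1, €1715: €386 to deductible, leaving €1329; 20% of €1329 = €265.80. Traveler owes €651.80 (running OOP €651.80).
Bill 2, €4406: deductible already satisfied, so traveler's share is 20% × €4406 = €881.20. Cost to traveler: €881.20. OOP to date €1533.
Bill 3, €301: deductible already satisfied, so traveler's share is 20% × €301 = €60.20. That would push OOP to €1593.20, over the €1575 cap, so traveler pays €1575 − €1533 = €42.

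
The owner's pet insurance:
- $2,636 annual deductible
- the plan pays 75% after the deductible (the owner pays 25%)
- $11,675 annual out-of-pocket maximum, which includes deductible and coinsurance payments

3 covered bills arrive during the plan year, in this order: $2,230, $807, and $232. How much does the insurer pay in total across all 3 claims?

$474.75

Bill 1, $2,230: fully absorbed by the deductible. Cost to owner: $2,230. OOP to date $2,230. Plan pays $2,230 − $2,230 = $0.
Bill 2, $807: $406 finishes the deductible; $401 goes to coinsurance; owner's 25% is $100.25. Owner pays $506.25; OOP now $2,736.25. Insurer: $807 − $506.25 = $300.75.
Bill 3, $232: deductible met; 25% of $232 = $58. Owner owes $58 (running OOP $2,794.25). Insurer: $232 − $58 = $174.
Insurer total: $0 + $300.75 + $174 = $474.75.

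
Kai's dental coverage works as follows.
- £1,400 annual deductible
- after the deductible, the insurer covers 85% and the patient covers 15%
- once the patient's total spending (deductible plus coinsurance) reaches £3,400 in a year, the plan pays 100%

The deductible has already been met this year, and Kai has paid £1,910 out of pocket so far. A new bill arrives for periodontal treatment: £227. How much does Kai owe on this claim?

£34.05

With the deductible met, the entire £227 is subject to coinsurance.
Patient's 15% share of £227 is £34.05.
Year-to-date out-of-pocket becomes £1,910 + £34.05 = £1,944.05, still under the £3,400 maximum, so no cap applies.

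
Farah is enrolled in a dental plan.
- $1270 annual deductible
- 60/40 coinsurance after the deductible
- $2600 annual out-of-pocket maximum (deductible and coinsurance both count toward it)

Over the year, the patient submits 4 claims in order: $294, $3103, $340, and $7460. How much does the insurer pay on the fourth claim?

$7116.80

#1 ($294): fully absorbed by the deductible. Patient owes $294 (running OOP $294). Insurer: $294 − $294 = $0.
#2 ($3103): $976 finishes the deductible; $2127 goes to coinsurance; patient's 40% is $850.80. Patient owes $1826.80 (running OOP $2120.80). Plan pays $3103 − $1826.80 = $1276.20.
#3 ($340): deductible already satisfied, so patient's share is 40% × $340 = $136. Patient pays $136; OOP now $2256.80. Insurer: $340 − $136 = $204.
#4 ($7460): deductible met; 40% of $7460 = $2984. Adding that to $2256.80 gives $5240.80, past the $2600 cap; patient pays only $2600 − $2256.80 = $343.20. Insurer: $7460 − $343.20 = $7116.80.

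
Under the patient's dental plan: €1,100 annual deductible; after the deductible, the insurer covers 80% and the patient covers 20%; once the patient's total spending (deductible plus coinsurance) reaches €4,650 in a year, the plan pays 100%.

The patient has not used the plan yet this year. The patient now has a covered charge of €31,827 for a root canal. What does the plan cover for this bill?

€27,177

Deductible not yet touched, so the first €1,100 of the bill goes to the deductible.
That leaves €31,827 − €1,100 = €30,727 for coinsurance.
20% of €30,727 = €6,145.40 falls to the patient.
That puts the patient's cost at €1,100 + €6,145.40 = €7,245.40 before any cap.
That would bring total out-of-pocket to €7,245.40, past the €4,650 cap. The patient is capped at €4,650 − €0 = €4,650 on this claim.
Insurer pays the balance: €31,827 − €4,650 = €27,177.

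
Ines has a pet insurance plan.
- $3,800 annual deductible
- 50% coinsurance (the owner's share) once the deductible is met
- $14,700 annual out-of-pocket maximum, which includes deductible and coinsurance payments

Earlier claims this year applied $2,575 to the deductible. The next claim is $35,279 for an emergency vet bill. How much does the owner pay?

$12,125

Deductible still to meet: $3,800 − $2,575 = $1,225.
The remaining $34,054 (= $35,279 − $1,225) moves to coinsurance.
Owner's 50% share of $34,054 is $17,027.
That puts the owner's cost at $1,225 + $17,027 = $18,252 before any cap.
Adding $18,252 to the $2,575 already spent would give $20,827, which exceeds the $14,700 cap; the owner pays just $14,700 − $2,575 = $12,125.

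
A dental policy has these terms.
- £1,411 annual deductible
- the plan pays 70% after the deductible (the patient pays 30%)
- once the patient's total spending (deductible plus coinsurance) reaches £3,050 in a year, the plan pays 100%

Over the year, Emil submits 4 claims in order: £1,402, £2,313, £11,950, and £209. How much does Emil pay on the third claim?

£947.80

Claim 1 (£1,402): entire amount goes to the deductible. Cost to patient: £1,402. OOP to date £1,402.
Claim 2 (£2,313): deductible takes £9, £2,304 remains; coinsurance £2,304 × 30% = £691.20. Cost to patient: £700.20. OOP to date £2,102.20.
Claim 3 (£11,950): deductible already satisfied, so patient's share is 30% × £11,950 = £3,585. OOP would hit £5,687.20 > £3,050, so the cap limits the patient to £3,050 − £2,102.20 = £947.80.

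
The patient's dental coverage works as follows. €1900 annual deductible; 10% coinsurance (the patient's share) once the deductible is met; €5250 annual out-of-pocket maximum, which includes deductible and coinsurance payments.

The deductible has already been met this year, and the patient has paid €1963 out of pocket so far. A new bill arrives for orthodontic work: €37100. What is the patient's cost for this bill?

€3287

With the deductible met, the entire €37100 is subject to coinsurance.
Coinsurance: €37100 × 10% = €3710.
Year-to-date out-of-pocket would reach €1963 + €3710 = €5673, above the €5250 maximum, so the patient pays only €5250 − €1963 = €3287.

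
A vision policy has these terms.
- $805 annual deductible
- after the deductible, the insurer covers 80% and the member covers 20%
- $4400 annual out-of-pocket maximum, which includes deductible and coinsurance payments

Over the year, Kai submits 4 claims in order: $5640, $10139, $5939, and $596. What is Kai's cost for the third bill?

$600.20

Bill 1, $5640: $805 finishes the deductible; $4835 goes to coinsurance; member's 20% is $967. Cost to member: $1772. OOP to date $1772.
Bill 2, $10139: deductible already satisfied, so member's share is 20% × $10139 = $2027.80. Member owes $2027.80 (running OOP $3799.80).
Bill 3, $5939: 20% coinsurance on $5939 = $1187.80. That would push OOP to $4987.60, over the $4400 cap, so member pays $4400 − $3799.80 = $600.20.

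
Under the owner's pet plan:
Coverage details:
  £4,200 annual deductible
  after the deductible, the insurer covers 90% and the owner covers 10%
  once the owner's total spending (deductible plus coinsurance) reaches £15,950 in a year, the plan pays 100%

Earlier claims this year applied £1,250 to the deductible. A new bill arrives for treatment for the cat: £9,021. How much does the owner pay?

£1,250 of the £4,200 deductible is already met, leaving £2,950.
That leaves £9,021 − £2,950 = £6,071 for coinsurance.
10% of £6,071 = £607.10 falls to the owner.
So the owner owes £2,950 + £607.10 = £3,557.10 before any cap.
Cumulative spending £1,250 + £3,557.10 = £4,807.10 stays under the £15,950 maximum.

£3,557.10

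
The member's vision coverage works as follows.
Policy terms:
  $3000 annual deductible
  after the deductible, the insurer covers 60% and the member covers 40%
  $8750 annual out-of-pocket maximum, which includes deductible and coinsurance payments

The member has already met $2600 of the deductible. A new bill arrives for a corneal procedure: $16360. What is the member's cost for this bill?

$6150

$2600 of the $3000 deductible is already met, leaving $400.
That leaves $16360 − $400 = $15960 for coinsurance.
Member's 40% share of $15960 is $6384.
That puts the member's cost at $400 + $6384 = $6784 before any cap.
Adding $6784 to the $2600 already spent would give $9384, which exceeds the $8750 cap; the member pays just $8750 − $2600 = $6150.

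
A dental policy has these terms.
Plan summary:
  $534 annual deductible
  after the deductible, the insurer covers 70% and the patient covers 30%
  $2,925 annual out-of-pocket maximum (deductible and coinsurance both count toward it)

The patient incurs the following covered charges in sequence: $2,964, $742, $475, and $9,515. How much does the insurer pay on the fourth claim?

$8,218.10

Claim 1 ($2,964): deductible takes $534, $2,430 remains; coinsurance $2,430 × 30% = $729. Patient pays $1,263; OOP now $1,263. Plan pays $2,964 − $1,263 = $1,701.
Claim 2 ($742): deductible already satisfied, so patient's share is 30% × $742 = $222.60. Patient owes $222.60 (running OOP $1,485.60). Plan pays $742 − $222.60 = $519.40.
Claim 3 ($475): deductible already satisfied, so patient's share is 30% × $475 = $142.50. Patient owes $142.50 (running OOP $1,628.10). Plan pays $475 − $142.50 = $332.50.
Claim 4 ($9,515): deductible met; 30% of $9,515 = $2,854.50. That would push OOP to $4,482.60, over the $2,925 cap, so patient pays $2,925 − $1,628.10 = $1,296.90. Plan pays $9,515 − $1,296.90 = $8,218.10.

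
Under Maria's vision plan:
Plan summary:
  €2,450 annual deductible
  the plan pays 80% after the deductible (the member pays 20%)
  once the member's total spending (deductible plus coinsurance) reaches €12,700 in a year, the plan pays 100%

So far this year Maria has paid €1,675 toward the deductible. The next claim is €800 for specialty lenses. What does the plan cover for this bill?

€20

Remaining deductible: €2,450 − €1,675 = €775.
That leaves €800 − €775 = €25 for coinsurance.
Member's 20% share of €25 is €5.
Member responsibility before any cap: €775 + €5 = €780.
Total out-of-pocket so far would be €1,675 + €780 = €2,455, below the €12,700 cap — no reduction.
The plan picks up €800 − €780 = €20.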